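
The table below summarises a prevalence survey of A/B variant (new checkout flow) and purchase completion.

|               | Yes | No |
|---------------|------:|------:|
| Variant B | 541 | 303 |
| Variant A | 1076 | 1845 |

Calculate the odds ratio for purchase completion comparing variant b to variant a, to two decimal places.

3.06

Cells: a = 541, b = 303, c = 1076, d = 1845.
OR = (a·d)/(b·c) = (541 × 1845) / (303 × 1076) = 998145 / 326028 = 3.06153
The odds of purchase completion are about 3.06 times as high in the variant b group.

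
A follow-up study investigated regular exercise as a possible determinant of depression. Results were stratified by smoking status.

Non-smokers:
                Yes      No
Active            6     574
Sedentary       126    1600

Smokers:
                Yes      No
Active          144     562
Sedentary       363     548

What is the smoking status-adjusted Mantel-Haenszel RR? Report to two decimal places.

RR_MH = Σ(aᵢ·n₀ᵢ/nᵢ) / Σ(cᵢ·n₁ᵢ/nᵢ), with n₁ᵢ = aᵢ+bᵢ (exposed), n₀ᵢ = cᵢ+dᵢ (unexposed), nᵢ = n₁ᵢ+n₀ᵢ.
Stratum 1 (Non-smokers): n₁ = 580, n₀ = 1726, n = 2306; a·n₀/n = 6·1726/2306 = 4.4909; c·n₁/n = 126·580/2306 = 31.6912
Stratum 2 (Smokers): n₁ = 706, n₀ = 911, n = 1617; a·n₀/n = 144·911/1617 = 81.1280; c·n₁/n = 363·706/1617 = 158.4898
RR_MH = (4.4909 + 81.1280) / (31.6912 + 158.4898) = 85.6189 / 190.1810 = 0.45020

0.45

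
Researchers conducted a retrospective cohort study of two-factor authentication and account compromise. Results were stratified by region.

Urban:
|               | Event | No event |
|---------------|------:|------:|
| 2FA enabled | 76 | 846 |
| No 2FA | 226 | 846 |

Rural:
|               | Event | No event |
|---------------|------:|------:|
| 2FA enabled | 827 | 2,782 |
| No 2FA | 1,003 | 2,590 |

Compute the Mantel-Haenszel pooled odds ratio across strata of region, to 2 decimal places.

0.68

OR_MH = Σ(aᵢdᵢ/nᵢ) / Σ(bᵢcᵢ/nᵢ), where nᵢ is the stratum total.
Stratum 1 (Urban): n = 1994; a·d/n = 76·846/1994 = 32.2447; b·c/n = 846·226/1994 = 95.8857
Stratum 2 (Rural): n = 7202; a·d/n = 827·2590/7202 = 297.4077; b·c/n = 2782·1003/7202 = 387.4404
OR_MH = (32.2447 + 297.4077) / (95.8857 + 387.4404) = 329.6524 / 483.3261 = 0.68205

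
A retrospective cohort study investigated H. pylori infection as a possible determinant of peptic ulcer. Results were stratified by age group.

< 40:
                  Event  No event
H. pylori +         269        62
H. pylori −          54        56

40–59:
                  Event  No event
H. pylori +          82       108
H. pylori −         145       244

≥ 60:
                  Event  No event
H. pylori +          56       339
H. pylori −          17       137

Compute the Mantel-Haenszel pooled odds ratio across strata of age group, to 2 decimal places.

OR_MH = Σ(aᵢdᵢ/nᵢ) / Σ(bᵢcᵢ/nᵢ), where nᵢ is the stratum total.
Stratum 1 (< 40): n = 441; a·d/n = 269·56/441 = 34.1587; b·c/n = 62·54/441 = 7.5918
Stratum 2 (40–59): n = 579; a·d/n = 82·244/579 = 34.5561; b·c/n = 108·145/579 = 27.0466
Stratum 3 (≥ 60): n = 549; a·d/n = 56·137/549 = 13.9745; b·c/n = 339·17/549 = 10.4973
OR_MH = (34.1587 + 34.5561 + 13.9745) / (7.5918 + 27.0466 + 10.4973) = 82.6894 / 45.1357 = 1.83202

1.83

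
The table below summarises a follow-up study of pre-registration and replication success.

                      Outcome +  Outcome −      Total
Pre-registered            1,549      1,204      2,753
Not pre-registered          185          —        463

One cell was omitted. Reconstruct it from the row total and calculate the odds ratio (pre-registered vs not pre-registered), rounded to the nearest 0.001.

1.933

The missing cell is in the unexposed row: 463 − 185 = 278.
So a = 1549, b = 1204, c = 185, d = 278.
OR = (a·d)/(b·c) = (1549 × 278) / (1204 × 185) = 430622 / 222740 = 1.93329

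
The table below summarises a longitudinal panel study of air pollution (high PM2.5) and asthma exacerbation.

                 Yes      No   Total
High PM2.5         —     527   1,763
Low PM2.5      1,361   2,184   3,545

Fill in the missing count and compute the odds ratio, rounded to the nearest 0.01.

The missing cell is in the exposed row: 1763 − 527 = 1236.
So a = 1236, b = 527, c = 1361, d = 2184.
OR = (a·d)/(b·c) = (1236 × 2184) / (527 × 1361) = 2699424 / 717247 = 3.76359

3.76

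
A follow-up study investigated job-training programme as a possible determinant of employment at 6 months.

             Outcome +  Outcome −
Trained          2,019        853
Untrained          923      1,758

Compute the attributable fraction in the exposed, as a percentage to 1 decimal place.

Cells: a = 2019, b = 853, c = 923, d = 1758.
Risk in exposed = 2019/2872 = 0.70299; risk in unexposed = 923/2681 = 0.34427.
RR = 0.70299/0.34427 = 2.04196
AR% = (RR − 1)/RR × 100 = (2.04196 − 1)/2.04196 × 100 = 51.0274%

51.0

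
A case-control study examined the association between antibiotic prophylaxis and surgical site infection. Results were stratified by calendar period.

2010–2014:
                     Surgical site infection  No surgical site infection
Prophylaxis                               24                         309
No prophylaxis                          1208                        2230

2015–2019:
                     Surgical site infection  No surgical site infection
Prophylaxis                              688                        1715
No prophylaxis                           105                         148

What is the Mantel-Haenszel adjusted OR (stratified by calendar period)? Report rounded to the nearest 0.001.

0.315

OR_MH = Σ(aᵢdᵢ/nᵢ) / Σ(bᵢcᵢ/nᵢ), where nᵢ is the stratum total.
Stratum 1 (2010–2014): n = 3771; a·d/n = 24·2230/3771 = 14.1925; b·c/n = 309·1208/3771 = 98.9849
Stratum 2 (2015–2019): n = 2656; a·d/n = 688·148/2656 = 38.3373; b·c/n = 1715·105/2656 = 67.7993
OR_MH = (14.1925 + 38.3373) / (98.9849 + 67.7993) = 52.5299 / 166.7842 = 0.31496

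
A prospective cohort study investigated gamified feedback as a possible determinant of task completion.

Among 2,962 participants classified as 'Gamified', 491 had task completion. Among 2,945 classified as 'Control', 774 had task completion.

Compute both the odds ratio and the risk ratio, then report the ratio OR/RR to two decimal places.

From the description: a = 491, b = 2471, c = 774, d = 2171.
OR = (491·2171)/(2471·774) = 1065961/1912554 = 0.55735
Risk in exposed = 491/2962 = 0.16577; risk in unexposed = 774/2945 = 0.26282; RR = 0.63073
OR/RR = 0.55735 / 0.63073 = 0.88366
The outcome is not rare, so the OR lies further from 1 than the RR.

0.88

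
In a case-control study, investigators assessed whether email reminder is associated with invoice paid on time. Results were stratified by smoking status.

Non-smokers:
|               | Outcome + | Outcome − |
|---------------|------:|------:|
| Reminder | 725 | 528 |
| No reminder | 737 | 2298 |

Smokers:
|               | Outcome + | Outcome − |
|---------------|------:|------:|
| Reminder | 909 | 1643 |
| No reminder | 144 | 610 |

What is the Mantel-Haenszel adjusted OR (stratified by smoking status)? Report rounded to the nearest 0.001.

OR_MH = Σ(aᵢdᵢ/nᵢ) / Σ(bᵢcᵢ/nᵢ), where nᵢ is the stratum total.
Stratum 1 (Non-smokers): n = 4288; a·d/n = 725·2298/4288 = 388.5378; b·c/n = 528·737/4288 = 90.7500
Stratum 2 (Smokers): n = 3306; a·d/n = 909·610/3306 = 167.7223; b·c/n = 1643·144/3306 = 71.5644
OR_MH = (388.5378 + 167.7223) / (90.7500 + 71.5644) = 556.2601 / 162.3144 = 3.42705

3.427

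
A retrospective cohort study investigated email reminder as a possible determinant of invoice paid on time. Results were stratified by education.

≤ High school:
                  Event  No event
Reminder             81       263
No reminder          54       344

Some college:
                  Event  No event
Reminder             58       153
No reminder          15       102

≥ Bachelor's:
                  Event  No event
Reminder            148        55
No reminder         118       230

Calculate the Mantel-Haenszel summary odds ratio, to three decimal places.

OR_MH = Σ(aᵢdᵢ/nᵢ) / Σ(bᵢcᵢ/nᵢ), where nᵢ is the stratum total.
Stratum 1 (≤ High school): n = 742; a·d/n = 81·344/742 = 37.5526; b·c/n = 263·54/742 = 19.1402
Stratum 2 (Some college): n = 328; a·d/n = 58·102/328 = 18.0366; b·c/n = 153·15/328 = 6.9970
Stratum 3 (≥ Bachelor's): n = 551; a·d/n = 148·230/551 = 61.7786; b·c/n = 55·118/551 = 11.7786
OR_MH = (37.5526 + 18.0366 + 61.7786) / (19.1402 + 6.9970 + 11.7786) = 117.3677 / 37.9157 = 3.09549

3.095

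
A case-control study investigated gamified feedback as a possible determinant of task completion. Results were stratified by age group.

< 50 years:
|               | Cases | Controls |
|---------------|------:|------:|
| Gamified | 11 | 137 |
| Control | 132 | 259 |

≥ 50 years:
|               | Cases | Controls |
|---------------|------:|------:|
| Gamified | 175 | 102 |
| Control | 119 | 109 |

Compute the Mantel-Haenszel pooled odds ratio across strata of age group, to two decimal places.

OR_MH = Σ(aᵢdᵢ/nᵢ) / Σ(bᵢcᵢ/nᵢ), where nᵢ is the stratum total.
Stratum 1 (< 50 years): n = 539; a·d/n = 11·259/539 = 5.2857; b·c/n = 137·132/539 = 33.5510
Stratum 2 (≥ 50 years): n = 505; a·d/n = 175·109/505 = 37.7723; b·c/n = 102·119/505 = 24.0356
OR_MH = (5.2857 + 37.7723) / (33.5510 + 24.0356) = 43.0580 / 57.5867 = 0.74771

0.75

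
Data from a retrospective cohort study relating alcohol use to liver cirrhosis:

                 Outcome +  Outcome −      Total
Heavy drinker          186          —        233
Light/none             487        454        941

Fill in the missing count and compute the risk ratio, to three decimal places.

1.542

The missing cell is in the exposed row: 233 − 186 = 47.
So a = 186, b = 47, c = 487, d = 454.
RR = [a/(a+b)] / [c/(c+d)] = (186/233) / (487/941) = 0.79828/0.51753 = 1.54247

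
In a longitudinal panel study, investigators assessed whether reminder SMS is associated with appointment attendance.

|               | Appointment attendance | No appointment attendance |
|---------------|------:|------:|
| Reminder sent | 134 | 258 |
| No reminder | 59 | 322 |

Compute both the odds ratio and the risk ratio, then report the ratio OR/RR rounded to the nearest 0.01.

Cells: a = 134, b = 258, c = 59, d = 322.
OR = (134·322)/(258·59) = 43148/15222 = 2.83458
Risk in exposed = 134/392 = 0.34184; risk in unexposed = 59/381 = 0.15486; RR = 2.20745
OR/RR = 2.83458 / 2.20745 = 1.28410
The outcome is not rare, so the OR lies further from 1 than the RR.

1.28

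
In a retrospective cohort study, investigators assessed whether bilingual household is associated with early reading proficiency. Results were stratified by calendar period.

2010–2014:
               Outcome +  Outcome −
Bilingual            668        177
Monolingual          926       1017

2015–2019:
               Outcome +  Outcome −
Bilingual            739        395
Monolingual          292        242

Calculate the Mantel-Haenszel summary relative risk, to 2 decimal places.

RR_MH = Σ(aᵢ·n₀ᵢ/nᵢ) / Σ(cᵢ·n₁ᵢ/nᵢ), with n₁ᵢ = aᵢ+bᵢ (exposed), n₀ᵢ = cᵢ+dᵢ (unexposed), nᵢ = n₁ᵢ+n₀ᵢ.
Stratum 1 (2010–2014): n₁ = 845, n₀ = 1943, n = 2788; a·n₀/n = 668·1943/2788 = 465.5395; c·n₁/n = 926·845/2788 = 280.6564
Stratum 2 (2015–2019): n₁ = 1134, n₀ = 534, n = 1668; a·n₀/n = 739·534/1668 = 236.5863; c·n₁/n = 292·1134/1668 = 198.5180
RR_MH = (465.5395 + 236.5863) / (280.6564 + 198.5180) = 702.1258 / 479.1744 = 1.46528

1.47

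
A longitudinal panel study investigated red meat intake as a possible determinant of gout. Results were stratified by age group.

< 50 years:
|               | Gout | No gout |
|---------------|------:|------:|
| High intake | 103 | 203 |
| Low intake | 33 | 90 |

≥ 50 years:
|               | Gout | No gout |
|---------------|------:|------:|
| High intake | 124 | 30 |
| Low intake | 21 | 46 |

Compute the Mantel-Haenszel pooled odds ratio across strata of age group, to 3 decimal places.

OR_MH = Σ(aᵢdᵢ/nᵢ) / Σ(bᵢcᵢ/nᵢ), where nᵢ is the stratum total.
Stratum 1 (< 50 years): n = 429; a·d/n = 103·90/429 = 21.6084; b·c/n = 203·33/429 = 15.6154
Stratum 2 (≥ 50 years): n = 221; a·d/n = 124·46/221 = 25.8100; b·c/n = 30·21/221 = 2.8507
OR_MH = (21.6084 + 25.8100) / (15.6154 + 2.8507) = 47.4183 / 18.4661 = 2.56786

2.568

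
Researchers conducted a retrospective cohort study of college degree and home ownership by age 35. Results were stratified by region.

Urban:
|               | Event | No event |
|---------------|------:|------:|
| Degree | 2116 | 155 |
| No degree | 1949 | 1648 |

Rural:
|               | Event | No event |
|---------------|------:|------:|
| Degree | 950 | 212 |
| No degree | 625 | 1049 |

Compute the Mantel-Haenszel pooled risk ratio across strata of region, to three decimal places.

RR_MH = Σ(aᵢ·n₀ᵢ/nᵢ) / Σ(cᵢ·n₁ᵢ/nᵢ), with n₁ᵢ = aᵢ+bᵢ (exposed), n₀ᵢ = cᵢ+dᵢ (unexposed), nᵢ = n₁ᵢ+n₀ᵢ.
Stratum 1 (Urban): n₁ = 2271, n₀ = 3597, n = 5868; a·n₀/n = 2116·3597/5868 = 1297.0777; c·n₁/n = 1949·2271/5868 = 754.2909
Stratum 2 (Rural): n₁ = 1162, n₀ = 1674, n = 2836; a·n₀/n = 950·1674/2836 = 560.7546; c·n₁/n = 625·1162/2836 = 256.0825
RR_MH = (1297.0777 + 560.7546) / (754.2909 + 256.0825) = 1857.8323 / 1010.3734 = 1.83876

1.839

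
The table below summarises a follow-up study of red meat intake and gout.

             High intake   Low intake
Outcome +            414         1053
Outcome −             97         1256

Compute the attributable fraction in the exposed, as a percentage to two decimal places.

43.71

Reading the table with exposure as columns: a = 414 (High intake, case), b = 97 (High intake, non-case), c = 1053 (Low intake, case), d = 1256.
Risk in exposed = 414/511 = 0.81018; risk in unexposed = 1053/2309 = 0.45604.
RR = 0.81018/0.45604 = 1.77654
AR% = (RR − 1)/RR × 100 = (1.77654 − 1)/1.77654 × 100 = 43.7108%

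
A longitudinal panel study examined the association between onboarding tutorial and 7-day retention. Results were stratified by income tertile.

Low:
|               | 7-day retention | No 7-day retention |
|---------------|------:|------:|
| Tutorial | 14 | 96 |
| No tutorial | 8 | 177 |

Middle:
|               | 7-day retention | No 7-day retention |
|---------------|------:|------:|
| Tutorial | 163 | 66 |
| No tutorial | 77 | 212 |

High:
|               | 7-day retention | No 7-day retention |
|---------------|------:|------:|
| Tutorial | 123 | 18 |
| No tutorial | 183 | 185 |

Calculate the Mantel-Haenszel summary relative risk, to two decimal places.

RR_MH = Σ(aᵢ·n₀ᵢ/nᵢ) / Σ(cᵢ·n₁ᵢ/nᵢ), with n₁ᵢ = aᵢ+bᵢ (exposed), n₀ᵢ = cᵢ+dᵢ (unexposed), nᵢ = n₁ᵢ+n₀ᵢ.
Stratum 1 (Low): n₁ = 110, n₀ = 185, n = 295; a·n₀/n = 14·185/295 = 8.7797; c·n₁/n = 8·110/295 = 2.9831
Stratum 2 (Middle): n₁ = 229, n₀ = 289, n = 518; a·n₀/n = 163·289/518 = 90.9402; c·n₁/n = 77·229/518 = 34.0405
Stratum 3 (High): n₁ = 141, n₀ = 368, n = 509; a·n₀/n = 123·368/509 = 88.9273; c·n₁/n = 183·141/509 = 50.6935
RR_MH = (8.7797 + 90.9402 + 88.9273) / (2.9831 + 34.0405 + 50.6935) = 188.6471 / 87.7171 = 2.15063

2.15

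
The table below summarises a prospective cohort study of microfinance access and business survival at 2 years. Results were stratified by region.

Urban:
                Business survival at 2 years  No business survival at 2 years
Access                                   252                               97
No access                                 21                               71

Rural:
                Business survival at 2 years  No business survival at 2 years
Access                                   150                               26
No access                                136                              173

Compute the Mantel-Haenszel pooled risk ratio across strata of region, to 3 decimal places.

RR_MH = Σ(aᵢ·n₀ᵢ/nᵢ) / Σ(cᵢ·n₁ᵢ/nᵢ), with n₁ᵢ = aᵢ+bᵢ (exposed), n₀ᵢ = cᵢ+dᵢ (unexposed), nᵢ = n₁ᵢ+n₀ᵢ.
Stratum 1 (Urban): n₁ = 349, n₀ = 92, n = 441; a·n₀/n = 252·92/441 = 52.5714; c·n₁/n = 21·349/441 = 16.6190
Stratum 2 (Rural): n₁ = 176, n₀ = 309, n = 485; a·n₀/n = 150·309/485 = 95.5670; c·n₁/n = 136·176/485 = 49.3526
RR_MH = (52.5714 + 95.5670) / (16.6190 + 49.3526) = 148.1384 / 65.9716 = 2.24549

2.245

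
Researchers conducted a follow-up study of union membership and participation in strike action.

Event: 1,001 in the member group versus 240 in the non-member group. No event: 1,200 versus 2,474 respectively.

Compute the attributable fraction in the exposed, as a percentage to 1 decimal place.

From the description: a = 1001, b = 1200, c = 240, d = 2474.
Risk in exposed = 1001/2201 = 0.45479; risk in unexposed = 240/2714 = 0.08843.
RR = 0.45479/0.08843 = 5.14295
AR% = (RR − 1)/RR × 100 = (5.14295 − 1)/5.14295 × 100 = 80.5559%

80.6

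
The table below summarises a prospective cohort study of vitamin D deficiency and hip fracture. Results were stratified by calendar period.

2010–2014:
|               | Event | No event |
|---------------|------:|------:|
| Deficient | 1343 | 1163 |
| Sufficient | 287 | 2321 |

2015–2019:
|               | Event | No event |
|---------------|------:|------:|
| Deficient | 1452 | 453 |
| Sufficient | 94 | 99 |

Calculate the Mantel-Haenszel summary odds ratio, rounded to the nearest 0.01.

OR_MH = Σ(aᵢdᵢ/nᵢ) / Σ(bᵢcᵢ/nᵢ), where nᵢ is the stratum total.
Stratum 1 (2010–2014): n = 5114; a·d/n = 1343·2321/5114 = 609.5235; b·c/n = 1163·287/5114 = 65.2681
Stratum 2 (2015–2019): n = 2098; a·d/n = 1452·99/2098 = 68.5167; b·c/n = 453·94/2098 = 20.2965
OR_MH = (609.5235 + 68.5167) / (65.2681 + 20.2965) = 678.0401 / 85.5646 = 7.92431

7.92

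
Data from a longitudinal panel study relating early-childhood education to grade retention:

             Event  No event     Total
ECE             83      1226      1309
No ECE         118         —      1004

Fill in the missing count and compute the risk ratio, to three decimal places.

The missing cell is in the unexposed row: 1004 − 118 = 886.
So a = 83, b = 1226, c = 118, d = 886.
RR = [a/(a+b)] / [c/(c+d)] = (83/1309) / (118/1004) = 0.06341/0.11753 = 0.53950

0.539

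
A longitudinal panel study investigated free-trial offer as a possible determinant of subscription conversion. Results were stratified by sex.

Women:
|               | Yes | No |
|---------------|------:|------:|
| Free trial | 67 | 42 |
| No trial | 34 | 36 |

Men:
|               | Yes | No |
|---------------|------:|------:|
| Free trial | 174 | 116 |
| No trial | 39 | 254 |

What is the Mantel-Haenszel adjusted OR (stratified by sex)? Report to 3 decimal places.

OR_MH = Σ(aᵢdᵢ/nᵢ) / Σ(bᵢcᵢ/nᵢ), where nᵢ is the stratum total.
Stratum 1 (Women): n = 179; a·d/n = 67·36/179 = 13.4749; b·c/n = 42·34/179 = 7.9777
Stratum 2 (Men): n = 583; a·d/n = 174·254/583 = 75.8079; b·c/n = 116·39/583 = 7.7599
OR_MH = (13.4749 + 75.8079) / (7.9777 + 7.7599) = 89.2828 / 15.7375 = 5.67324

5.673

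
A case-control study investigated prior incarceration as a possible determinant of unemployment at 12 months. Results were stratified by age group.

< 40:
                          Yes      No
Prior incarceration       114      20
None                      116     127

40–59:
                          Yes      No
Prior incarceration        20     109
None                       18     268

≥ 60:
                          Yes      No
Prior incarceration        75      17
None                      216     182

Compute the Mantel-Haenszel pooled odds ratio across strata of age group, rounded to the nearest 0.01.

4.31

OR_MH = Σ(aᵢdᵢ/nᵢ) / Σ(bᵢcᵢ/nᵢ), where nᵢ is the stratum total.
Stratum 1 (< 40): n = 377; a·d/n = 114·127/377 = 38.4032; b·c/n = 20·116/377 = 6.1538
Stratum 2 (40–59): n = 415; a·d/n = 20·268/415 = 12.9157; b·c/n = 109·18/415 = 4.7277
Stratum 3 (≥ 60): n = 490; a·d/n = 75·182/490 = 27.8571; b·c/n = 17·216/490 = 7.4939
OR_MH = (38.4032 + 12.9157 + 27.8571) / (6.1538 + 4.7277 + 7.4939) = 79.1760 / 18.3754 = 4.30880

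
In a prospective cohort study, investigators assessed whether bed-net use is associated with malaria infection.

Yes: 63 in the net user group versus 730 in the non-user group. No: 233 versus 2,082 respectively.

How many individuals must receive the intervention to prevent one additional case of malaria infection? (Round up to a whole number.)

Risk in treated group = 63/296 = 0.21284; risk in control = 730/2812 = 0.25960.
Absolute risk reduction = 0.25960 − 0.21284 = 0.04676
NNT = 1 / ARR = 1 / 0.04676 = 21.384 → round up → 22

22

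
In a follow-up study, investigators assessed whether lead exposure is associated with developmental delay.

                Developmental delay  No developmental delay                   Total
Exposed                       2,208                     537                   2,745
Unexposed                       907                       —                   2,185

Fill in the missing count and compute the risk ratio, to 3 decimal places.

The missing cell is in the unexposed row: 2185 − 907 = 1278.
So a = 2208, b = 537, c = 907, d = 1278.
RR = [a/(a+b)] / [c/(c+d)] = (2208/2745) / (907/2185) = 0.80437/0.41510 = 1.93776

1.938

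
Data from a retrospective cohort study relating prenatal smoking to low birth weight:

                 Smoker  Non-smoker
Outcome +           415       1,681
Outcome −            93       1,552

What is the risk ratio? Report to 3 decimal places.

Reading the table with exposure as columns: a = 415 (Smoker, case), b = 93 (Smoker, non-case), c = 1681 (Non-smoker, case), d = 1552.
Risk in exposed = 415/508 = 0.81693; risk in unexposed = 1681/3233 = 0.51995.
RR = 0.81693 / 0.51995 = 1.57117
The risk among the exposed is 1.57 times that among the unexposed.

1.571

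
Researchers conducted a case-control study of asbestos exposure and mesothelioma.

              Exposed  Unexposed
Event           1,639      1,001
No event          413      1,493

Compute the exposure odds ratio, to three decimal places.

Reading the table with exposure as columns: a = 1639 (Exposed, case), b = 413 (Exposed, non-case), c = 1001 (Unexposed, case), d = 1493.
OR = (a·d)/(b·c) = (1639 × 1493) / (413 × 1001) = 2447027 / 413413 = 5.91909
The odds of mesothelioma are about 5.92 times as high in the exposed group.

5.919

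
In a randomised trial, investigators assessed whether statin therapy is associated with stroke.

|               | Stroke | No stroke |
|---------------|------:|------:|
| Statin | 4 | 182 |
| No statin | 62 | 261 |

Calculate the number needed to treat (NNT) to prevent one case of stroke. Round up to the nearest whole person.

Risk in treated group = 4/186 = 0.02151; risk in control = 62/323 = 0.19195.
Absolute risk reduction = 0.19195 − 0.02151 = 0.17045
NNT = 1 / ARR = 1 / 0.17045 = 5.867 → round up → 6

6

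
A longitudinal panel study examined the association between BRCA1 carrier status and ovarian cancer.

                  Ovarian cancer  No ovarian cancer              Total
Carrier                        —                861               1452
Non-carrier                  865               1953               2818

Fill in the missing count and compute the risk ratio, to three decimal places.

1.326

The missing cell is in the exposed row: 1452 − 861 = 591.
So a = 591, b = 861, c = 865, d = 1953.
RR = [a/(a+b)] / [c/(c+d)] = (591/1452) / (865/2818) = 0.40702/0.30696 = 1.32601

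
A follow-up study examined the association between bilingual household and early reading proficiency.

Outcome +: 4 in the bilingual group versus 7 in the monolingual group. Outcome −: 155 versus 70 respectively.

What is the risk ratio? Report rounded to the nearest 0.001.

0.277

From the description: a = 4, b = 155, c = 7, d = 70.
Risk in exposed = 4/159 = 0.02516; risk in unexposed = 7/77 = 0.09091.
RR = 0.02516 / 0.09091 = 0.27673
The risk is 72% lower among the exposed than among the unexposed.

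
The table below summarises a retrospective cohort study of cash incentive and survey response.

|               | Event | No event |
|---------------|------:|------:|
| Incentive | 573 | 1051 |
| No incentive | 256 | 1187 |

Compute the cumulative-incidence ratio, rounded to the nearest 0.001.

Cells: a = 573, b = 1051, c = 256, d = 1187.
Risk in exposed = 573/1624 = 0.35283; risk in unexposed = 256/1443 = 0.17741.
RR = 0.35283 / 0.17741 = 1.98882
The risk among the exposed is 1.99 times that among the unexposed.

1.989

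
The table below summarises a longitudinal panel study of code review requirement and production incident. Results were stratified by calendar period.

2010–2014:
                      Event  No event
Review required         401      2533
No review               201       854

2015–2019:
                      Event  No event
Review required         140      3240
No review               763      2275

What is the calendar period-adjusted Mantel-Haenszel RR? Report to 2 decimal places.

RR_MH = Σ(aᵢ·n₀ᵢ/nᵢ) / Σ(cᵢ·n₁ᵢ/nᵢ), with n₁ᵢ = aᵢ+bᵢ (exposed), n₀ᵢ = cᵢ+dᵢ (unexposed), nᵢ = n₁ᵢ+n₀ᵢ.
Stratum 1 (2010–2014): n₁ = 2934, n₀ = 1055, n = 3989; a·n₀/n = 401·1055/3989 = 106.0554; c·n₁/n = 201·2934/3989 = 147.8401
Stratum 2 (2015–2019): n₁ = 3380, n₀ = 3038, n = 6418; a·n₀/n = 140·3038/6418 = 66.2699; c·n₁/n = 763·3380/6418 = 401.8292
RR_MH = (106.0554 + 66.2699) / (147.8401 + 401.8292) = 172.3253 / 549.6693 = 0.31351

0.31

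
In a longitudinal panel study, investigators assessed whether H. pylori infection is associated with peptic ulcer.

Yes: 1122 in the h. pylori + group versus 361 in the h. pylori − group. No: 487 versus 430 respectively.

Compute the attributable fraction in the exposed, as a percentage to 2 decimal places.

From the description: a = 1122, b = 487, c = 361, d = 430.
Risk in exposed = 1122/1609 = 0.69733; risk in unexposed = 361/791 = 0.45638.
RR = 0.69733/0.45638 = 1.52794
AR% = (RR − 1)/RR × 100 = (1.52794 − 1)/1.52794 × 100 = 34.5524%

34.55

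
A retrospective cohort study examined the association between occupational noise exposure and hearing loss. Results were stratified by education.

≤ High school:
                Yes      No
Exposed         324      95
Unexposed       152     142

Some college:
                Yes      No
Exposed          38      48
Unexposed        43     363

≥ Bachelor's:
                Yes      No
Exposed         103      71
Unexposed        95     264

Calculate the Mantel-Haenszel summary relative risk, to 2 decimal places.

RR_MH = Σ(aᵢ·n₀ᵢ/nᵢ) / Σ(cᵢ·n₁ᵢ/nᵢ), with n₁ᵢ = aᵢ+bᵢ (exposed), n₀ᵢ = cᵢ+dᵢ (unexposed), nᵢ = n₁ᵢ+n₀ᵢ.
Stratum 1 (≤ High school): n₁ = 419, n₀ = 294, n = 713; a·n₀/n = 324·294/713 = 133.5989; c·n₁/n = 152·419/713 = 89.3240
Stratum 2 (Some college): n₁ = 86, n₀ = 406, n = 492; a·n₀/n = 38·406/492 = 31.3577; c·n₁/n = 43·86/492 = 7.5163
Stratum 3 (≥ Bachelor's): n₁ = 174, n₀ = 359, n = 533; a·n₀/n = 103·359/533 = 69.3752; c·n₁/n = 95·174/533 = 31.0131
RR_MH = (133.5989 + 31.3577 + 69.3752) / (89.3240 + 7.5163 + 31.0131) = 234.3318 / 127.8534 = 1.83282

1.83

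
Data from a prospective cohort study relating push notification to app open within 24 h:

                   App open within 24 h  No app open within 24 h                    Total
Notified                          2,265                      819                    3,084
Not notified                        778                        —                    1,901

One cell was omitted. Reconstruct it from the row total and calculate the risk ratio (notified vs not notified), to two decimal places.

The missing cell is in the unexposed row: 1901 − 778 = 1123.
So a = 2265, b = 819, c = 778, d = 1123.
RR = [a/(a+b)] / [c/(c+d)] = (2265/3084) / (778/1901) = 0.73444/0.40926 = 1.79455

1.79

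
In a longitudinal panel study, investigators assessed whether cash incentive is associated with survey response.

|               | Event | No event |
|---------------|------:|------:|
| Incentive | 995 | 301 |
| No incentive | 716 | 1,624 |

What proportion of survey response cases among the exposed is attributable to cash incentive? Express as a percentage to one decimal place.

60.1

Cells: a = 995, b = 301, c = 716, d = 1624.
Risk in exposed = 995/1296 = 0.76775; risk in unexposed = 716/2340 = 0.30598.
RR = 0.76775/0.30598 = 2.50912
AR% = (RR − 1)/RR × 100 = (2.50912 − 1)/2.50912 × 100 = 60.1453%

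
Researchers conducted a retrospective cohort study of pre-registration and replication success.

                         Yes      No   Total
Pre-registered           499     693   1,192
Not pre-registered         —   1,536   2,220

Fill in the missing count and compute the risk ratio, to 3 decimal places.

The missing cell is in the unexposed row: 2220 − 1536 = 684.
So a = 499, b = 693, c = 684, d = 1536.
RR = [a/(a+b)] / [c/(c+d)] = (499/1192) / (684/2220) = 0.41862/0.30811 = 1.35869

1.359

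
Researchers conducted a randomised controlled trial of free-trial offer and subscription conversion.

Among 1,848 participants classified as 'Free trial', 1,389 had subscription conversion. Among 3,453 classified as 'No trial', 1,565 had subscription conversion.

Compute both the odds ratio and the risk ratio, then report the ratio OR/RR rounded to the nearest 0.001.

From the description: a = 1389, b = 459, c = 1565, d = 1888.
OR = (1389·1888)/(459·1565) = 2622432/718335 = 3.65071
Risk in exposed = 1389/1848 = 0.75162; risk in unexposed = 1565/3453 = 0.45323; RR = 1.65837
OR/RR = 3.65071 / 1.65837 = 2.20138
The outcome is not rare, so the OR lies further from 1 than the RR.

2.201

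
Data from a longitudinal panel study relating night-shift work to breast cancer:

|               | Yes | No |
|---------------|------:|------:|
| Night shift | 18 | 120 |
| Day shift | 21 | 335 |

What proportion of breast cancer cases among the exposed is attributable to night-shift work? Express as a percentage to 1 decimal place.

54.8

Cells: a = 18, b = 120, c = 21, d = 335.
Risk in exposed = 18/138 = 0.13043; risk in unexposed = 21/356 = 0.05899.
RR = 0.13043/0.05899 = 2.21118
AR% = (RR − 1)/RR × 100 = (2.21118 − 1)/2.21118 × 100 = 54.7753%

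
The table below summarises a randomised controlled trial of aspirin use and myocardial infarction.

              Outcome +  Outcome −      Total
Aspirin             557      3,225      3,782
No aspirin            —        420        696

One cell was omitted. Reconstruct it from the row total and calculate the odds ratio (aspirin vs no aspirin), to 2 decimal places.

The missing cell is in the unexposed row: 696 − 420 = 276.
So a = 557, b = 3225, c = 276, d = 420.
OR = (a·d)/(b·c) = (557 × 420) / (3225 × 276) = 233940 / 890100 = 0.26282

0.26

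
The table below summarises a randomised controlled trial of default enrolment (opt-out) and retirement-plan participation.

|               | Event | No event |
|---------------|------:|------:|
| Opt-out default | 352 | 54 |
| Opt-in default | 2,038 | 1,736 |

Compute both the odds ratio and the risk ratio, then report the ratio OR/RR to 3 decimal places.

3.458

Cells: a = 352, b = 54, c = 2038, d = 1736.
OR = (352·1736)/(54·2038) = 611072/110052 = 5.55258
Risk in exposed = 352/406 = 0.86700; risk in unexposed = 2038/3774 = 0.54001; RR = 1.60551
OR/RR = 5.55258 / 1.60551 = 3.45844
The outcome is not rare, so the OR lies further from 1 than the RR.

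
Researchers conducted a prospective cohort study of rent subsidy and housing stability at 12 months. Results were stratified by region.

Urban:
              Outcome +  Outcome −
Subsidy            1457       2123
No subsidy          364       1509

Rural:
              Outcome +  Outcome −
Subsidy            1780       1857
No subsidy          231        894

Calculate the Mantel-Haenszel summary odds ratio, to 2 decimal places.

3.18

OR_MH = Σ(aᵢdᵢ/nᵢ) / Σ(bᵢcᵢ/nᵢ), where nᵢ is the stratum total.
Stratum 1 (Urban): n = 5453; a·d/n = 1457·1509/5453 = 403.1933; b·c/n = 2123·364/5453 = 141.7150
Stratum 2 (Rural): n = 4762; a·d/n = 1780·894/4762 = 334.1705; b·c/n = 1857·231/4762 = 90.0813
OR_MH = (403.1933 + 334.1705) / (141.7150 + 90.0813) = 737.3638 / 231.7963 = 3.18109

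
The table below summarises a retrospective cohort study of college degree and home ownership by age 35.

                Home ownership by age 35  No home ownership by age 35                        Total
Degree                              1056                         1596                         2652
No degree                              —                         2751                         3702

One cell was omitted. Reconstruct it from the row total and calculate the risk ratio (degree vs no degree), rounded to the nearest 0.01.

1.55

The missing cell is in the unexposed row: 3702 − 2751 = 951.
So a = 1056, b = 1596, c = 951, d = 2751.
RR = [a/(a+b)] / [c/(c+d)] = (1056/2652) / (951/3702) = 0.39819/0.25689 = 1.55005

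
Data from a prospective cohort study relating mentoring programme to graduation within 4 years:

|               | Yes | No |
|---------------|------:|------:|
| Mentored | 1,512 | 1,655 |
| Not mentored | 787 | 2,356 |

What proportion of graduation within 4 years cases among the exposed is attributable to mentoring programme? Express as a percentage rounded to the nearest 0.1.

Cells: a = 1512, b = 1655, c = 787, d = 2356.
Risk in exposed = 1512/3167 = 0.47742; risk in unexposed = 787/3143 = 0.25040.
RR = 0.47742/0.25040 = 1.90666
AR% = (RR − 1)/RR × 100 = (1.90666 − 1)/1.90666 × 100 = 47.5523%

47.6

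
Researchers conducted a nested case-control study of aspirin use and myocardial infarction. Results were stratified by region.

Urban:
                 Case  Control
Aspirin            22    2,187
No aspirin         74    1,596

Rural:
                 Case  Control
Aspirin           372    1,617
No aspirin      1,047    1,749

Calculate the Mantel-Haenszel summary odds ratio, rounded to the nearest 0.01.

OR_MH = Σ(aᵢdᵢ/nᵢ) / Σ(bᵢcᵢ/nᵢ), where nᵢ is the stratum total.
Stratum 1 (Urban): n = 3879; a·d/n = 22·1596/3879 = 9.0518; b·c/n = 2187·74/3879 = 41.7216
Stratum 2 (Rural): n = 4785; a·d/n = 372·1749/4785 = 135.9724; b·c/n = 1617·1047/4785 = 353.8138
OR_MH = (9.0518 + 135.9724) / (41.7216 + 353.8138) = 145.0242 / 395.5354 = 0.36665

0.37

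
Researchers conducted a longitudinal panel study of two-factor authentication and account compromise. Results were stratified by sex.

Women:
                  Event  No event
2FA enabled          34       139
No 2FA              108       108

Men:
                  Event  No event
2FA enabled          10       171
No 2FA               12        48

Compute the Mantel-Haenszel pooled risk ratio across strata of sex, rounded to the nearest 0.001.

RR_MH = Σ(aᵢ·n₀ᵢ/nᵢ) / Σ(cᵢ·n₁ᵢ/nᵢ), with n₁ᵢ = aᵢ+bᵢ (exposed), n₀ᵢ = cᵢ+dᵢ (unexposed), nᵢ = n₁ᵢ+n₀ᵢ.
Stratum 1 (Women): n₁ = 173, n₀ = 216, n = 389; a·n₀/n = 34·216/389 = 18.8792; c·n₁/n = 108·173/389 = 48.0308
Stratum 2 (Men): n₁ = 181, n₀ = 60, n = 241; a·n₀/n = 10·60/241 = 2.4896; c·n₁/n = 12·181/241 = 9.0124
RR_MH = (18.8792 + 2.4896) / (48.0308 + 9.0124) = 21.3688 / 57.0433 = 0.37461

0.375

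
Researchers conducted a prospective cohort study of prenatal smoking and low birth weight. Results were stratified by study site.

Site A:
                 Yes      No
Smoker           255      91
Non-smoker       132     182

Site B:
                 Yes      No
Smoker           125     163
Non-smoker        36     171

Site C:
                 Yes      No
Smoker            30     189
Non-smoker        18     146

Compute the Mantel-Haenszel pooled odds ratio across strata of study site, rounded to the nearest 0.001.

3.209

OR_MH = Σ(aᵢdᵢ/nᵢ) / Σ(bᵢcᵢ/nᵢ), where nᵢ is the stratum total.
Stratum 1 (Site A): n = 660; a·d/n = 255·182/660 = 70.3182; b·c/n = 91·132/660 = 18.2000
Stratum 2 (Site B): n = 495; a·d/n = 125·171/495 = 43.1818; b·c/n = 163·36/495 = 11.8545
Stratum 3 (Site C): n = 383; a·d/n = 30·146/383 = 11.4360; b·c/n = 189·18/383 = 8.8825
OR_MH = (70.3182 + 43.1818 + 11.4360) / (18.2000 + 11.8545 + 8.8825) = 124.9360 / 38.9371 = 3.20867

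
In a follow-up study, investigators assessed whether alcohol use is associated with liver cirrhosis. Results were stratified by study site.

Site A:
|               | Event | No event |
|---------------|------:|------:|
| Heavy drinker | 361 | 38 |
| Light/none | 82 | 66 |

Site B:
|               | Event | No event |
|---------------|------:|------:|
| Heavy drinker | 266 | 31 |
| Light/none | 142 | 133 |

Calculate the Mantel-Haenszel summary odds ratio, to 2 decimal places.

OR_MH = Σ(aᵢdᵢ/nᵢ) / Σ(bᵢcᵢ/nᵢ), where nᵢ is the stratum total.
Stratum 1 (Site A): n = 547; a·d/n = 361·66/547 = 43.5576; b·c/n = 38·82/547 = 5.6965
Stratum 2 (Site B): n = 572; a·d/n = 266·133/572 = 61.8497; b·c/n = 31·142/572 = 7.6958
OR_MH = (43.5576 + 61.8497) / (5.6965 + 7.6958) = 105.4072 / 13.3923 = 7.87072

7.87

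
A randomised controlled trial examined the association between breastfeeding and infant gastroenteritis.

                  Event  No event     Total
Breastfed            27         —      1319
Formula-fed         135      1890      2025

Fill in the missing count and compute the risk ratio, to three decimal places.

0.307

The missing cell is in the exposed row: 1319 − 27 = 1292.
So a = 27, b = 1292, c = 135, d = 1890.
RR = [a/(a+b)] / [c/(c+d)] = (27/1319) / (135/2025) = 0.02047/0.06667 = 0.30705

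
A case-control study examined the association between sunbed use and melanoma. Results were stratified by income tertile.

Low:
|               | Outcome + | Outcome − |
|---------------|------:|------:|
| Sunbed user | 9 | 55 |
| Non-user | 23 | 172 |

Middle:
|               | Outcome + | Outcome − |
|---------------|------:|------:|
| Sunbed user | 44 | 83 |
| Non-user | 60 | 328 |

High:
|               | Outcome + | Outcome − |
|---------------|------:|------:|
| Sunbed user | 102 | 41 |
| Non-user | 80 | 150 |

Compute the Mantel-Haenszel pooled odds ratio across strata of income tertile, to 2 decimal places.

OR_MH = Σ(aᵢdᵢ/nᵢ) / Σ(bᵢcᵢ/nᵢ), where nᵢ is the stratum total.
Stratum 1 (Low): n = 259; a·d/n = 9·172/259 = 5.9768; b·c/n = 55·23/259 = 4.8842
Stratum 2 (Middle): n = 515; a·d/n = 44·328/515 = 28.0233; b·c/n = 83·60/515 = 9.6699
Stratum 3 (High): n = 373; a·d/n = 102·150/373 = 41.0188; b·c/n = 41·80/373 = 8.7936
OR_MH = (5.9768 + 28.0233 + 41.0188) / (4.8842 + 9.6699 + 8.7936) = 75.0189 / 23.3476 = 3.21313

3.21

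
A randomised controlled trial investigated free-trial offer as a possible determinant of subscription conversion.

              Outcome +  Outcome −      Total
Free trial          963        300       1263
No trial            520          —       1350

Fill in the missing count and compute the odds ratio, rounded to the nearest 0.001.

5.124

The missing cell is in the unexposed row: 1350 − 520 = 830.
So a = 963, b = 300, c = 520, d = 830.
OR = (a·d)/(b·c) = (963 × 830) / (300 × 520) = 799290 / 156000 = 5.12365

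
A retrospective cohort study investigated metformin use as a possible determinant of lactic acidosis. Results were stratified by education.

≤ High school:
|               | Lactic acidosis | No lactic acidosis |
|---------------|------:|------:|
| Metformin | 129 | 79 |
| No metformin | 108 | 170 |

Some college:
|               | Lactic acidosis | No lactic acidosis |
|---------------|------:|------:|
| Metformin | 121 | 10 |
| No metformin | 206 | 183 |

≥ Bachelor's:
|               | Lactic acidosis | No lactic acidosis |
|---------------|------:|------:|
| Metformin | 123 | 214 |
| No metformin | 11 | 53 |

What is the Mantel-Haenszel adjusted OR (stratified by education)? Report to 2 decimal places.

3.80

OR_MH = Σ(aᵢdᵢ/nᵢ) / Σ(bᵢcᵢ/nᵢ), where nᵢ is the stratum total.
Stratum 1 (≤ High school): n = 486; a·d/n = 129·170/486 = 45.1235; b·c/n = 79·108/486 = 17.5556
Stratum 2 (Some college): n = 520; a·d/n = 121·183/520 = 42.5827; b·c/n = 10·206/520 = 3.9615
Stratum 3 (≥ Bachelor's): n = 401; a·d/n = 123·53/401 = 16.2569; b·c/n = 214·11/401 = 5.8703
OR_MH = (45.1235 + 42.5827 + 16.2569) / (17.5556 + 3.9615 + 5.8703) = 103.9630 / 27.3874 = 3.79601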